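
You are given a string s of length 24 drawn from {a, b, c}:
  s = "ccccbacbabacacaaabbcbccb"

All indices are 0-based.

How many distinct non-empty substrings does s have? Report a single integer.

260

rank→(start, suffix):
  0 → (14, 'aaabbcbccb')
  1 → (15, 'aabbcbccb')
  2 → (8, 'abacacaaabbcbccb')
  3 → (16, 'abbcbccb')
  4 → (12, 'acaaabbcbccb')
  5 → (10, 'acacaaabbcbccb')
  6 → (5, 'acbabacacaaabbcbccb')
  7 → (23, 'b')
  8 → (7, 'babacacaaabbcbccb')
  9 → (9, 'bacacaaabbcbccb')
  10 → (4, 'bacbabacacaaabbcbccb')
  11 → (17, 'bbcbccb')
  12 → (18, 'bcbccb')
  13 → (20, 'bccb')
  14 → (13, 'caaabbcbccb')
  15 → (11, 'cacaaabbcbccb')
  16 → (22, 'cb')
  17 → (6, 'cbabacacaaabbcbccb')
  18 → (3, 'cbacbabacacaaabbcbccb')
  19 → (19, 'cbccb')
  20 → (21, 'ccb')
  21 → (2, 'ccbacbabacacaaabbcbccb')
  22 → (1, 'cccbacbabacacaaabbcbccb')
  23 → (0, 'ccccbacbabacacaaabbcbccb')

SA = [14, 15, 8, 16, 12, 10, 5, 23, 7, 9, 4, 17, 18, 20, 13, 11, 22, 6, 3, 19, 21, 2, 1, 0]
[i] adj suffixes → lcp
  [1] 14/15 → 2 ('aa')
  [2] 15/8 → 1 ('a')
  [3] 8/16 → 2 ('ab')
  [4] 16/12 → 1 ('a')
  [5] 12/10 → 3 ('aca')
  [6] 10/5 → 2 ('ac')
  [7] 5/23 → 0 ('')
  [8] 23/7 → 1 ('b')
  [9] 7/9 → 2 ('ba')
  [10] 9/4 → 3 ('bac')
  [11] 4/17 → 1 ('b')
  [12] 17/18 → 1 ('b')
  [13] 18/20 → 2 ('bc')
  [14] 20/13 → 0 ('')
  [15] 13/11 → 2 ('ca')
  [16] 11/22 → 1 ('c')
  [17] 22/6 → 2 ('cb')
  [18] 6/3 → 3 ('cba')
  [19] 3/19 → 2 ('cb')
  [20] 19/21 → 1 ('c')
  [21] 21/2 → 3 ('ccb')
  [22] 2/1 → 2 ('cc')
  [23] 1/0 → 3 ('ccc')

n(n+1)/2 = 24·25/2 = 300
Σ LCP = 0 + 2 + 1 + 2 + 1 + 3 + 2 + 0 + 1 + 2 + 3 + 1 + 1 + 2 + 0 + 2 + 1 + 2 + 3 + 2 + 1 + 3 + 2 + 3 = 40
distinct = 300 − 40 = 260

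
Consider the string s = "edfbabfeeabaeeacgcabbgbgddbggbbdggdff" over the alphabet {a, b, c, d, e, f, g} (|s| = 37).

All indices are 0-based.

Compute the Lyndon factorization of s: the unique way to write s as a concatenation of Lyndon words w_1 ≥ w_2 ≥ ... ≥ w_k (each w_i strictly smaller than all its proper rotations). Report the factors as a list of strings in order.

["e", "df", "b", "abfee", "abaeeacgcabbgbgddbggbbdggdff"]

emit factor 1: 'e' (i=0, period=1)
emit factor 2: 'df' (i=1, period=2)
emit factor 3: 'b' (i=3, period=1)
emit factor 4: 'abfee' (i=4, period=5)
emit factor 5: 'abaeeacgcabbgbgddbggbbdggdff' (i=9, period=28)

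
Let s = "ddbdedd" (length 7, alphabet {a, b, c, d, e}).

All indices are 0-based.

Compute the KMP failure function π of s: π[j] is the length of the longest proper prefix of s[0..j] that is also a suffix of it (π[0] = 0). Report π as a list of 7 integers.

π[0] = 0
j=1 s[j]='d': π[1]=1 (border 'd')
j=2 s[j]='b': k: 1→0; π[2]=0 (border '')
j=3 s[j]='d': π[3]=1 (border 'd')
j=4 s[j]='e': k: 1→0; π[4]=0 (border '')
j=5 s[j]='d': π[5]=1 (border 'd')
j=6 s[j]='d': π[6]=2 (border 'dd')

[0, 1, 0, 1, 0, 1, 2]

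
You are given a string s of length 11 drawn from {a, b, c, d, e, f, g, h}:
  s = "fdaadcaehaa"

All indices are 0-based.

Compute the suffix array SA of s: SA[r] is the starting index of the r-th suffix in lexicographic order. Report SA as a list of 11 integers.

rank | idx | suffix
   0 |  10 | a
   1 |   9 | aa
   2 |   2 | aadcaehaa
   3 |   3 | adcaehaa
   4 |   6 | aehaa
   5 |   5 | caehaa
   6 |   1 | daadcaehaa
   7 |   4 | dcaehaa
   8 |   7 | ehaa
   9 |   0 | fdaadcaehaa
  10 |   8 | haa

[10, 9, 2, 3, 6, 5, 1, 4, 7, 0, 8]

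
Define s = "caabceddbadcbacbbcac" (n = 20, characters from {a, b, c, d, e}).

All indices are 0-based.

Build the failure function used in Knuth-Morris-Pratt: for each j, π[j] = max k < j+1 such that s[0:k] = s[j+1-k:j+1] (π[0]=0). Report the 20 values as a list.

[0, 0, 0, 0, 1, 0, 0, 0, 0, 0, 0, 1, 0, 0, 1, 0, 0, 1, 2, 1]

π[0] = 0
j=1 s[j]='a': π[1]=0 (border '')
j=2 s[j]='a': π[2]=0 (border '')
j=3 s[j]='b': π[3]=0 (border '')
j=4 s[j]='c': π[4]=1 (border 'c')
j=5 s[j]='e': k: 1→0; π[5]=0 (border '')
j=6 s[j]='d': π[6]=0 (border '')
j=7 s[j]='d': π[7]=0 (border '')
j=8 s[j]='b': π[8]=0 (border '')
j=9 s[j]='a': π[9]=0 (border '')
j=10 s[j]='d': π[10]=0 (border '')
j=11 s[j]='c': π[11]=1 (border 'c')
j=12 s[j]='b': k: 1→0; π[12]=0 (border '')
j=13 s[j]='a': π[13]=0 (border '')
j=14 s[j]='c': π[14]=1 (border 'c')
j=15 s[j]='b': k: 1→0; π[15]=0 (border '')
j=16 s[j]='b': π[16]=0 (border '')
j=17 s[j]='c': π[17]=1 (border 'c')
j=18 s[j]='a': π[18]=2 (border 'ca')
j=19 s[j]='c': k: 2→0; π[19]=1 (border 'c')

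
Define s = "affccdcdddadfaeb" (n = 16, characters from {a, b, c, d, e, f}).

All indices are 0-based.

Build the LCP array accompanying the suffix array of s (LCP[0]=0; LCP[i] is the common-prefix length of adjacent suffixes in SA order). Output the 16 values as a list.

[0, 1, 1, 0, 0, 1, 2, 0, 1, 1, 2, 1, 0, 0, 1, 1]

sorted suffixes:
  #0 SA[0]=10  'adfaeb'
  #1 SA[1]=13  'aeb'
  #2 SA[2]=0  'affccdcdddadfaeb'
  #3 SA[3]=15  'b'
  #4 SA[4]=3  'ccdcdddadfaeb'
  #5 SA[5]=4  'cdcdddadfaeb'
  #6 SA[6]=6  'cdddadfaeb'
  #7 SA[7]=9  'dadfaeb'
  #8 SA[8]=5  'dcdddadfaeb'
  #9 SA[9]=8  'ddadfaeb'
  #10 SA[10]=7  'dddadfaeb'
  #11 SA[11]=11  'dfaeb'
  #12 SA[12]=14  'eb'
  #13 SA[13]=12  'faeb'
  #14 SA[14]=2  'fccdcdddadfaeb'
  #15 SA[15]=1  'ffccdcdddadfaeb'

SA = [10, 13, 0, 15, 3, 4, 6, 9, 5, 8, 7, 11, 14, 12, 2, 1]
[i] adj suffixes → lcp
  [1] 10/13 → 1 ('a')
  [2] 13/0 → 1 ('a')
  [3] 0/15 → 0 ('')
  [4] 15/3 → 0 ('')
  [5] 3/4 → 1 ('c')
  [6] 4/6 → 2 ('cd')
  [7] 6/9 → 0 ('')
  [8] 9/5 → 1 ('d')
  [9] 5/8 → 1 ('d')
  [10] 8/7 → 2 ('dd')
  [11] 7/11 → 1 ('d')
  [12] 11/14 → 0 ('')
  [13] 14/12 → 0 ('')
  [14] 12/2 → 1 ('f')
  [15] 2/1 → 1 ('f')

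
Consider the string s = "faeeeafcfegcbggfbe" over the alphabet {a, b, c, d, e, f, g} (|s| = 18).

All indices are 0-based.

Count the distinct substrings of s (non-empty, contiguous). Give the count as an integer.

158

rank→(start, suffix):
  0 → (1, 'aeeeafcfegcbggfbe')
  1 → (5, 'afcfegcbggfbe')
  2 → (16, 'be')
  3 → (12, 'bggfbe')
  4 → (11, 'cbggfbe')
  5 → (7, 'cfegcbggfbe')
  6 → (17, 'e')
  7 → (4, 'eafcfegcbggfbe')
  8 → (3, 'eeafcfegcbggfbe')
  9 → (2, 'eeeafcfegcbggfbe')
  10 → (9, 'egcbggfbe')
  11 → (0, 'faeeeafcfegcbggfbe')
  12 → (15, 'fbe')
  13 → (6, 'fcfegcbggfbe')
  14 → (8, 'fegcbggfbe')
  15 → (10, 'gcbggfbe')
  16 → (14, 'gfbe')
  17 → (13, 'ggfbe')

SA = [1, 5, 16, 12, 11, 7, 17, 4, 3, 2, 9, 0, 15, 6, 8, 10, 14, 13]
rank  pair      lcp
   1  s[1:],s[5:]  1  'a'
   2  s[5:],s[16:]  0  ''
   3  s[16:],s[12:]  1  'b'
   4  s[12:],s[11:]  0  ''
   5  s[11:],s[7:]  1  'c'
   6  s[7:],s[17:]  0  ''
   7  s[17:],s[4:]  1  'e'
   8  s[4:],s[3:]  1  'e'
   9  s[3:],s[2:]  2  'ee'
  10  s[2:],s[9:]  1  'e'
  11  s[9:],s[0:]  0  ''
  12  s[0:],s[15:]  1  'f'
  13  s[15:],s[6:]  1  'f'
  14  s[6:],s[8:]  1  'f'
  15  s[8:],s[10:]  0  ''
  16  s[10:],s[14:]  1  'g'
  17  s[14:],s[13:]  1  'g'

n(n+1)/2 = 18·19/2 = 171
Σ LCP = 0 + 1 + 0 + 1 + 0 + 1 + 0 + 1 + 1 + 2 + 1 + 0 + 1 + 1 + 1 + 0 + 1 + 1 = 13
distinct = 171 − 13 = 158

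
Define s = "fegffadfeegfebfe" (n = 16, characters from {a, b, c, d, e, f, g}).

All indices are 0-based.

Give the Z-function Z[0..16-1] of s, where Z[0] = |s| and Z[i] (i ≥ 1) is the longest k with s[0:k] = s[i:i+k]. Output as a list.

Z[0]=16
i=1: i≥r, start 0; Z[1]=0
i=2: i≥r, start 0; Z[2]=0
i=3: i≥r, start 0; Z[3]=1 scan→box=[3,4)
i=4: i≥r, start 0; Z[4]=1 scan→box=[4,5)
i=5: i≥r, start 0; Z[5]=0
i=6: i≥r, start 0; Z[6]=0
i=7: i≥r, start 0; Z[7]=2 scan→box=[7,9)
i=8: min(r-i=1, Z[1]=0)=0; Z[8]=0
i=9: i≥r, start 0; Z[9]=0
i=10: i≥r, start 0; Z[10]=0
i=11: i≥r, start 0; Z[11]=2 scan→box=[11,13)
i=12: min(r-i=1, Z[1]=0)=0; Z[12]=0
i=13: i≥r, start 0; Z[13]=0
i=14: i≥r, start 0; Z[14]=2 scan→box=[14,16)
i=15: min(r-i=1, Z[1]=0)=0; Z[15]=0

[16, 0, 0, 1, 1, 0, 0, 2, 0, 0, 0, 2, 0, 0, 2, 0]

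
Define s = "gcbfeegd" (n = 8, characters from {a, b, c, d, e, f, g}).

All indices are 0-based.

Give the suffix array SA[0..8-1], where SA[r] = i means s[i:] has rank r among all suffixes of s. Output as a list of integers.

sorted suffixes:
  #0 SA[0]=2  'bfeegd'
  #1 SA[1]=1  'cbfeegd'
  #2 SA[2]=7  'd'
  #3 SA[3]=4  'eegd'
  #4 SA[4]=5  'egd'
  #5 SA[5]=3  'feegd'
  #6 SA[6]=0  'gcbfeegd'
  #7 SA[7]=6  'gd'

[2, 1, 7, 4, 5, 3, 0, 6]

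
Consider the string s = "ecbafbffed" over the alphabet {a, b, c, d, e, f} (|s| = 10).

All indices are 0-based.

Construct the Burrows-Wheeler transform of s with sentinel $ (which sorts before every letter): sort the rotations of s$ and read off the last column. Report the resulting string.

dbcfee$fafb

rank  rotation     last
    0  $ecbafbffed  d
    1  afbffed$ecb  b
    2  bafbffed$ec  c
    3  bffed$ecbaf  f
    4  cbafbffed$e  e
    5  d$ecbafbffe  e
    6  ecbafbffed$  $
    7  ed$ecbafbff  f
    8  fbffed$ecba  a
    9  fed$ecbafbf  f
   10  ffed$ecbafb  b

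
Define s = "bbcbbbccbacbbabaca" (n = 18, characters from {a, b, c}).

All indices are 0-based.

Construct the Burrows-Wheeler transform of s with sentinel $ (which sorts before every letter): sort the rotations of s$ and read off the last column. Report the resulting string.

acbbbbaccc$bbbacabb

rank  rotation             last
    0  $bbcbbbccbacbbabaca  a
    1  a$bbcbbbccbacbbabac  c
    2  abaca$bbcbbbccbacbb  b
    3  aca$bbcbbbccbacbbab  b
    4  acbbabaca$bbcbbbccb  b
    5  babaca$bbcbbbccbacb  b
    6  baca$bbcbbbccbacbba  a
    7  bacbbabaca$bbcbbbcc  c
    8  bbabaca$bbcbbbccbac  c
    9  bbbccbacbbabaca$bbc  c
   10  bbcbbbccbacbbabaca$  $
   11  bbccbacbbabaca$bbcb  b
   12  bcbbbccbacbbabaca$b  b
   13  bccbacbbabaca$bbcbb  b
   14  ca$bbcbbbccbacbbaba  a
   15  cbacbbabaca$bbcbbbc  c
   16  cbbabaca$bbcbbbccba  a
   17  cbbbccbacbbabaca$bb  b
   18  ccbacbbabaca$bbcbbb  b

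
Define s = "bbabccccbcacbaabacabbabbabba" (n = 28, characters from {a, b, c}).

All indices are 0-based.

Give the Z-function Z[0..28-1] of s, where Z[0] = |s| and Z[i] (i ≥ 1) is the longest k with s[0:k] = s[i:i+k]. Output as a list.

[28, 1, 0, 1, 0, 0, 0, 0, 1, 0, 0, 0, 1, 0, 0, 1, 0, 0, 0, 4, 1, 0, 4, 1, 0, 3, 1, 0]

Z[0]=28
i=1: i≥r, start 0; Z[1]=1 scan→box=[1,2)
i=2: i≥r, start 0; Z[2]=0
i=3: i≥r, start 0; Z[3]=1 scan→box=[3,4)
i=4: i≥r, start 0; Z[4]=0
i=5: i≥r, start 0; Z[5]=0
i=6: i≥r, start 0; Z[6]=0
i=7: i≥r, start 0; Z[7]=0
i=8: i≥r, start 0; Z[8]=1 scan→box=[8,9)
i=9: i≥r, start 0; Z[9]=0
i=10: i≥r, start 0; Z[10]=0
i=11: i≥r, start 0; Z[11]=0
i=12: i≥r, start 0; Z[12]=1 scan→box=[12,13)
i=13: i≥r, start 0; Z[13]=0
i=14: i≥r, start 0; Z[14]=0
i=15: i≥r, start 0; Z[15]=1 scan→box=[15,16)
i=16: i≥r, start 0; Z[16]=0
i=17: i≥r, start 0; Z[17]=0
i=18: i≥r, start 0; Z[18]=0
i=19: i≥r, start 0; Z[19]=4 scan→box=[19,23)
i=20: min(r-i=3, Z[1]=1)=1; Z[20]=1
i=21: min(r-i=2, Z[2]=0)=0; Z[21]=0
i=22: min(r-i=1, Z[3]=1)=1; Z[22]=4 scan→box=[22,26)
i=23: min(r-i=3, Z[1]=1)=1; Z[23]=1
i=24: min(r-i=2, Z[2]=0)=0; Z[24]=0
i=25: min(r-i=1, Z[3]=1)=1; Z[25]=3 scan→box=[25,28)
i=26: min(r-i=2, Z[1]=1)=1; Z[26]=1
i=27: min(r-i=1, Z[2]=0)=0; Z[27]=0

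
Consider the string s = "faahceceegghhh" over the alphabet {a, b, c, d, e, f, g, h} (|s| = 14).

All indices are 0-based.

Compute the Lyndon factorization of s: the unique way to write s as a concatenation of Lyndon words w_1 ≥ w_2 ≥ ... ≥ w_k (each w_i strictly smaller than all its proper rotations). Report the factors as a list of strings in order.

emit factor 1: 'f' (i=0, period=1)
emit factor 2: 'aahceceegghhh' (i=1, period=13)

["f", "aahceceegghhh"]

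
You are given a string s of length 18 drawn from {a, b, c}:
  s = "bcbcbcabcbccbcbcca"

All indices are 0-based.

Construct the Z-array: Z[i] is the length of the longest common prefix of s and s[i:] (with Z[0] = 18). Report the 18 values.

[18, 0, 4, 0, 2, 0, 0, 4, 0, 2, 0, 0, 4, 0, 2, 0, 0, 0]

Z[0]=18
i=1: i≥r, start 0; Z[1]=0
i=2: i≥r, start 0; Z[2]=4 scan→box=[2,6)
i=3: min(r-i=3, Z[1]=0)=0; Z[3]=0
i=4: min(r-i=2, Z[2]=4)=2; Z[4]=2
i=5: min(r-i=1, Z[3]=0)=0; Z[5]=0
i=6: i≥r, start 0; Z[6]=0
i=7: i≥r, start 0; Z[7]=4 scan→box=[7,11)
i=8: min(r-i=3, Z[1]=0)=0; Z[8]=0
i=9: min(r-i=2, Z[2]=4)=2; Z[9]=2
i=10: min(r-i=1, Z[3]=0)=0; Z[10]=0
i=11: i≥r, start 0; Z[11]=0
i=12: i≥r, start 0; Z[12]=4 scan→box=[12,16)
i=13: min(r-i=3, Z[1]=0)=0; Z[13]=0
i=14: min(r-i=2, Z[2]=4)=2; Z[14]=2
i=15: min(r-i=1, Z[3]=0)=0; Z[15]=0
i=16: i≥r, start 0; Z[16]=0
i=17: i≥r, start 0; Z[17]=0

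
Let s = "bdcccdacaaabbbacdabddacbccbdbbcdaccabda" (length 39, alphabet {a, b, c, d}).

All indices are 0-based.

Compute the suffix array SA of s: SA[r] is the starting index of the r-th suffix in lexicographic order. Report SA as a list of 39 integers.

rank→(start, suffix):
  0 → (38, 'a')
  1 → (8, 'aaabbbacdabddacbccbdbbcdaccabda')
  2 → (9, 'aabbbacdabddacbccbdbbcdaccabda')
  3 → (10, 'abbbacdabddacbccbdbbcdaccabda')
  4 → (35, 'abda')
  5 → (17, 'abddacbccbdbbcdaccabda')
  6 → (6, 'acaaabbbacdabddacbccbdbbcdaccabda')
  7 → (21, 'acbccbdbbcdaccabda')
  8 → (32, 'accabda')
  9 → (14, 'acdabddacbccbdbbcdaccabda')
  10 → (13, 'bacdabddacbccbdbbcdaccabda')
  11 → (12, 'bbacdabddacbccbdbbcdaccabda')
  12 → (11, 'bbbacdabddacbccbdbbcdaccabda')
  13 → (28, 'bbcdaccabda')
  14 → (23, 'bccbdbbcdaccabda')
  15 → (29, 'bcdaccabda')
  16 → (36, 'bda')
  17 → (26, 'bdbbcdaccabda')
  18 → (0, 'bdcccdacaaabbbacdabddacbccbdbbcdaccabda')
  19 → (18, 'bddacbccbdbbcdaccabda')
  20 → (7, 'caaabbbacdabddacbccbdbbcdaccabda')
  21 → (34, 'cabda')
  22 → (22, 'cbccbdbbcdaccabda')
  23 → (25, 'cbdbbcdaccabda')
  24 → (33, 'ccabda')
  25 → (24, 'ccbdbbcdaccabda')
  26 → (2, 'cccdacaaabbbacdabddacbccbdbbcdaccabda')
  27 → (3, 'ccdacaaabbbacdabddacbccbdbbcdaccabda')
  28 → (15, 'cdabddacbccbdbbcdaccabda')
  29 → (4, 'cdacaaabbbacdabddacbccbdbbcdaccabda')
  30 → (30, 'cdaccabda')
  31 → (37, 'da')
  32 → (16, 'dabddacbccbdbbcdaccabda')
  33 → (5, 'dacaaabbbacdabddacbccbdbbcdaccabda')
  34 → (20, 'dacbccbdbbcdaccabda')
  35 → (31, 'daccabda')
  36 → (27, 'dbbcdaccabda')
  37 → (1, 'dcccdacaaabbbacdabddacbccbdbbcdaccabda')
  38 → (19, 'ddacbccbdbbcdaccabda')

[38, 8, 9, 10, 35, 17, 6, 21, 32, 14, 13, 12, 11, 28, 23, 29, 36, 26, 0, 18, 7, 34, 22, 25, 33, 24, 2, 3, 15, 4, 30, 37, 16, 5, 20, 31, 27, 1, 19]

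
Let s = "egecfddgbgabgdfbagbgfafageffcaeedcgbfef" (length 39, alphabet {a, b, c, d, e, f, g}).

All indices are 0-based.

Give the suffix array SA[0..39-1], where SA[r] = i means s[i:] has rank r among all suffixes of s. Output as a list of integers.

rank→(start, suffix):
  0 → (10, 'abgdfbagbgfafageffcaeedcgbfef')
  1 → (29, 'aeedcgbfef')
  2 → (21, 'afageffcaeedcgbfef')
  3 → (16, 'agbgfafageffcaeedcgbfef')
  4 → (23, 'ageffcaeedcgbfef')
  5 → (15, 'bagbgfafageffcaeedcgbfef')
  6 → (35, 'bfef')
  7 → (8, 'bgabgdfbagbgfafageffcaeedcgbfef')
  8 → (11, 'bgdfbagbgfafageffcaeedcgbfef')
  9 → (18, 'bgfafageffcaeedcgbfef')
  10 → (28, 'caeedcgbfef')
  11 → (3, 'cfddgbgabgdfbagbgfafageffcaeedcgbfef')
  12 → (33, 'cgbfef')
  13 → (32, 'dcgbfef')
  14 → (5, 'ddgbgabgdfbagbgfafageffcaeedcgbfef')
  15 → (13, 'dfbagbgfafageffcaeedcgbfef')
  16 → (6, 'dgbgabgdfbagbgfafageffcaeedcgbfef')
  17 → (2, 'ecfddgbgabgdfbagbgfafageffcaeedcgbfef')
  18 → (31, 'edcgbfef')
  19 → (30, 'eedcgbfef')
  20 → (37, 'ef')
  21 → (25, 'effcaeedcgbfef')
  22 → (0, 'egecfddgbgabgdfbagbgfafageffcaeedcgbfef')
  23 → (38, 'f')
  24 → (20, 'fafageffcaeedcgbfef')
  25 → (22, 'fageffcaeedcgbfef')
  26 → (14, 'fbagbgfafageffcaeedcgbfef')
  27 → (27, 'fcaeedcgbfef')
  28 → (4, 'fddgbgabgdfbagbgfafageffcaeedcgbfef')
  29 → (36, 'fef')
  30 → (26, 'ffcaeedcgbfef')
  31 → (9, 'gabgdfbagbgfafageffcaeedcgbfef')
  32 → (34, 'gbfef')
  33 → (7, 'gbgabgdfbagbgfafageffcaeedcgbfef')
  34 → (17, 'gbgfafageffcaeedcgbfef')
  35 → (12, 'gdfbagbgfafageffcaeedcgbfef')
  36 → (1, 'gecfddgbgabgdfbagbgfafageffcaeedcgbfef')
  37 → (24, 'geffcaeedcgbfef')
  38 → (19, 'gfafageffcaeedcgbfef')

[10, 29, 21, 16, 23, 15, 35, 8, 11, 18, 28, 3, 33, 32, 5, 13, 6, 2, 31, 30, 37, 25, 0, 38, 20, 22, 14, 27, 4, 36, 26, 9, 34, 7, 17, 12, 1, 24, 19]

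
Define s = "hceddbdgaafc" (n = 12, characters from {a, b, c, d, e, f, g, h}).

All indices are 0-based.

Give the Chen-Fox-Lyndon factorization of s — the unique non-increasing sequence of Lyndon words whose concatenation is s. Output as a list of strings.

["h", "cedd", "bdg", "aafc"]

emit factor 1: 'h' (i=0, period=1)
emit factor 2: 'cedd' (i=1, period=4)
emit factor 3: 'bdg' (i=5, period=3)
emit factor 4: 'aafc' (i=8, period=4)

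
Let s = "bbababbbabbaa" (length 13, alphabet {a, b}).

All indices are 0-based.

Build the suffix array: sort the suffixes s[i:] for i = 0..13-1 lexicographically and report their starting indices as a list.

sorted suffixes:
  #0 SA[0]=12  'a'
  #1 SA[1]=11  'aa'
  #2 SA[2]=2  'ababbbabbaa'
  #3 SA[3]=8  'abbaa'
  #4 SA[4]=4  'abbbabbaa'
  #5 SA[5]=10  'baa'
  #6 SA[6]=1  'bababbbabbaa'
  #7 SA[7]=7  'babbaa'
  #8 SA[8]=3  'babbbabbaa'
  #9 SA[9]=9  'bbaa'
  #10 SA[10]=0  'bbababbbabbaa'
  #11 SA[11]=6  'bbabbaa'
  #12 SA[12]=5  'bbbabbaa'

[12, 11, 2, 8, 4, 10, 1, 7, 3, 9, 0, 6, 5]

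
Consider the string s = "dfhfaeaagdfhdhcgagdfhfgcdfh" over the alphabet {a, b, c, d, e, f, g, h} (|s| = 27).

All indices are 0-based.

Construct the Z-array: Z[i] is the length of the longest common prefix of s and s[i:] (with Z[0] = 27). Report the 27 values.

[27, 0, 0, 0, 0, 0, 0, 0, 0, 3, 0, 0, 1, 0, 0, 0, 0, 0, 4, 0, 0, 0, 0, 0, 3, 0, 0]

Z[0]=27
i=1: outside box; Z[1]=0
i=2: outside box; Z[2]=0
i=3: outside box; Z[3]=0
i=4: outside box; Z[4]=0
i=5: outside box; Z[5]=0
i=6: outside box; Z[6]=0
i=7: outside box; Z[7]=0
i=8: outside box; Z[8]=0
i=9: outside box; Z[9]=3 scan→box=[9,12)
i=10: min(r-i=2, Z[1]=0)=0; Z[10]=0
i=11: min(r-i=1, Z[2]=0)=0; Z[11]=0
i=12: outside box; Z[12]=1 scan→box=[12,13)
i=13: outside box; Z[13]=0
i=14: outside box; Z[14]=0
i=15: outside box; Z[15]=0
i=16: outside box; Z[16]=0
i=17: outside box; Z[17]=0
i=18: outside box; Z[18]=4 scan→box=[18,22)
i=19: min(r-i=3, Z[1]=0)=0; Z[19]=0
i=20: min(r-i=2, Z[2]=0)=0; Z[20]=0
i=21: min(r-i=1, Z[3]=0)=0; Z[21]=0
i=22: outside box; Z[22]=0
i=23: outside box; Z[23]=0
i=24: outside box; Z[24]=3 scan→box=[24,27)
i=25: min(r-i=2, Z[1]=0)=0; Z[25]=0
i=26: min(r-i=1, Z[2]=0)=0; Z[26]=0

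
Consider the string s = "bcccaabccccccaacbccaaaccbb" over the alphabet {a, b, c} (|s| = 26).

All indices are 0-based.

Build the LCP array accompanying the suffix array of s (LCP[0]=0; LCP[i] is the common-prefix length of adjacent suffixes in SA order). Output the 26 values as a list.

sorted suffixes:
  #0 SA[0]=19  'aaaccbb'
  #1 SA[1]=4  'aabccccccaacbccaaaccbb'
  #2 SA[2]=13  'aacbccaaaccbb'
  #3 SA[3]=20  'aaccbb'
  #4 SA[4]=5  'abccccccaacbccaaaccbb'
  #5 SA[5]=14  'acbccaaaccbb'
  #6 SA[6]=21  'accbb'
  #7 SA[7]=25  'b'
  #8 SA[8]=24  'bb'
  #9 SA[9]=16  'bccaaaccbb'
  #10 SA[10]=0  'bcccaabccccccaacbccaaaccbb'
  #11 SA[11]=6  'bccccccaacbccaaaccbb'
  #12 SA[12]=18  'caaaccbb'
  #13 SA[13]=3  'caabccccccaacbccaaaccbb'
  #14 SA[14]=12  'caacbccaaaccbb'
  #15 SA[15]=23  'cbb'
  #16 SA[16]=15  'cbccaaaccbb'
  #17 SA[17]=17  'ccaaaccbb'
  #18 SA[18]=2  'ccaabccccccaacbccaaaccbb'
  #19 SA[19]=11  'ccaacbccaaaccbb'
  #20 SA[20]=22  'ccbb'
  #21 SA[21]=1  'cccaabccccccaacbccaaaccbb'
  #22 SA[22]=10  'cccaacbccaaaccbb'
  #23 SA[23]=9  'ccccaacbccaaaccbb'
  #24 SA[24]=8  'cccccaacbccaaaccbb'
  #25 SA[25]=7  'ccccccaacbccaaaccbb'

SA = [19, 4, 13, 20, 5, 14, 21, 25, 24, 16, 0, 6, 18, 3, 12, 23, 15, 17, 2, 11, 22, 1, 10, 9, 8, 7]
[i] adj suffixes → lcp
  [1] 19/4 → 2 ('aa')
  [2] 4/13 → 2 ('aa')
  [3] 13/20 → 3 ('aac')
  [4] 20/5 → 1 ('a')
  [5] 5/14 → 1 ('a')
  [6] 14/21 → 2 ('ac')
  [7] 21/25 → 0 ('')
  [8] 25/24 → 1 ('b')
  [9] 24/16 → 1 ('b')
  [10] 16/0 → 3 ('bcc')
  [11] 0/6 → 4 ('bccc')
  [12] 6/18 → 0 ('')
  [13] 18/3 → 3 ('caa')
  [14] 3/12 → 3 ('caa')
  [15] 12/23 → 1 ('c')
  [16] 23/15 → 2 ('cb')
  [17] 15/17 → 1 ('c')
  [18] 17/2 → 4 ('ccaa')
  [19] 2/11 → 4 ('ccaa')
  [20] 11/22 → 2 ('cc')
  [21] 22/1 → 2 ('cc')
  [22] 1/10 → 5 ('cccaa')
  [23] 10/9 → 3 ('ccc')
  [24] 9/8 → 4 ('cccc')
  [25] 8/7 → 5 ('ccccc')

[0, 2, 2, 3, 1, 1, 2, 0, 1, 1, 3, 4, 0, 3, 3, 1, 2, 1, 4, 4, 2, 2, 5, 3, 4, 5]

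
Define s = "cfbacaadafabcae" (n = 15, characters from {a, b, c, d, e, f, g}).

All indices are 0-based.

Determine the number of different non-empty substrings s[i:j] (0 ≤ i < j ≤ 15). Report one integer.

rank | idx | suffix
   0 |   5 | aadafabcae
   1 |  10 | abcae
   2 |   3 | acaadafabcae
   3 |   6 | adafabcae
   4 |  13 | ae
   5 |   8 | afabcae
   6 |   2 | bacaadafabcae
   7 |  11 | bcae
   8 |   4 | caadafabcae
   9 |  12 | cae
  10 |   0 | cfbacaadafabcae
  11 |   7 | dafabcae
  12 |  14 | e
  13 |   9 | fabcae
  14 |   1 | fbacaadafabcae

SA = [5, 10, 3, 6, 13, 8, 2, 11, 4, 12, 0, 7, 14, 9, 1]
rank  pair      lcp
   1  s[5:],s[10:]  1  'a'
   2  s[10:],s[3:]  1  'a'
   3  s[3:],s[6:]  1  'a'
   4  s[6:],s[13:]  1  'a'
   5  s[13:],s[8:]  1  'a'
   6  s[8:],s[2:]  0  ''
   7  s[2:],s[11:]  1  'b'
   8  s[11:],s[4:]  0  ''
   9  s[4:],s[12:]  2  'ca'
  10  s[12:],s[0:]  1  'c'
  11  s[0:],s[7:]  0  ''
  12  s[7:],s[14:]  0  ''
  13  s[14:],s[9:]  0  ''
  14  s[9:],s[1:]  1  'f'

n(n+1)/2 = 15·16/2 = 120
Σ LCP = 0 + 1 + 1 + 1 + 1 + 1 + 0 + 1 + 0 + 2 + 1 + 0 + 0 + 0 + 1 = 10
distinct = 120 − 10 = 110

110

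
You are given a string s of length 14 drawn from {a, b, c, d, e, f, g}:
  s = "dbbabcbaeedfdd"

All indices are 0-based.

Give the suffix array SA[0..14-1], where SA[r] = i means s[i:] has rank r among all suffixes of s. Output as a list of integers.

rank | idx | suffix
   0 |   3 | abcbaeedfdd
   1 |   7 | aeedfdd
   2 |   2 | babcbaeedfdd
   3 |   6 | baeedfdd
   4 |   1 | bbabcbaeedfdd
   5 |   4 | bcbaeedfdd
   6 |   5 | cbaeedfdd
   7 |  13 | d
   8 |   0 | dbbabcbaeedfdd
   9 |  12 | dd
  10 |  10 | dfdd
  11 |   9 | edfdd
  12 |   8 | eedfdd
  13 |  11 | fdd

[3, 7, 2, 6, 1, 4, 5, 13, 0, 12, 10, 9, 8, 11]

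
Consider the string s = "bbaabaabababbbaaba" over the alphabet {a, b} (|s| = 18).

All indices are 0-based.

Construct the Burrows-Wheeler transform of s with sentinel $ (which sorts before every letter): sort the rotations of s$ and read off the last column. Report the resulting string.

abbbbaaabbabbaaab$a

rank  rotation             last
    0  $bbaabaabababbbaaba  a
    1  a$bbaabaabababbbaab  b
    2  aaba$bbaabaabababbb  b
    3  aabaabababbbaaba$bb  b
    4  aabababbbaaba$bbaab  b
    5  aba$bbaabaabababbba  a
    6  abaabababbbaaba$bba  a
    7  abababbbaaba$bbaaba  a
    8  ababbbaaba$bbaabaab  b
    9  abbbaaba$bbaabaabab  b
   10  ba$bbaabaabababbbaa  a
   11  baaba$bbaabaabababb  b
   12  baabaabababbbaaba$b  b
   13  baabababbbaaba$bbaa  a
   14  bababbbaaba$bbaabaa  a
   15  babbbaaba$bbaabaaba  a
   16  bbaaba$bbaabaababab  b
   17  bbaabaabababbbaaba$  $
   18  bbbaaba$bbaabaababa  a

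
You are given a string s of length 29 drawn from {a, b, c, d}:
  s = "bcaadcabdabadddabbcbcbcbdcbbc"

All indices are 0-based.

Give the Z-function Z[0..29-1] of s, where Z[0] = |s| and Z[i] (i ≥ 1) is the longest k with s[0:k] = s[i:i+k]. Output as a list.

Z[0]=29
i=1: outside box; Z[1]=0
i=2: outside box; Z[2]=0
i=3: outside box; Z[3]=0
i=4: outside box; Z[4]=0
i=5: outside box; Z[5]=0
i=6: outside box; Z[6]=0
i=7: outside box; Z[7]=1 grow→box=[7,8)
i=8: outside box; Z[8]=0
i=9: outside box; Z[9]=0
i=10: outside box; Z[10]=1 grow→box=[10,11)
i=11: outside box; Z[11]=0
i=12: outside box; Z[12]=0
i=13: outside box; Z[13]=0
i=14: outside box; Z[14]=0
i=15: outside box; Z[15]=0
i=16: outside box; Z[16]=1 grow→box=[16,17)
i=17: outside box; Z[17]=2 grow→box=[17,19)
i=18: min(r-i=1, Z[1]=0)=0; Z[18]=0
i=19: outside box; Z[19]=2 grow→box=[19,21)
i=20: min(r-i=1, Z[1]=0)=0; Z[20]=0
i=21: outside box; Z[21]=2 grow→box=[21,23)
i=22: min(r-i=1, Z[1]=0)=0; Z[22]=0
i=23: outside box; Z[23]=1 grow→box=[23,24)
i=24: outside box; Z[24]=0
i=25: outside box; Z[25]=0
i=26: outside box; Z[26]=1 grow→box=[26,27)
i=27: outside box; Z[27]=2 grow→box=[27,29)
i=28: min(r-i=1, Z[1]=0)=0; Z[28]=0

[29, 0, 0, 0, 0, 0, 0, 1, 0, 0, 1, 0, 0, 0, 0, 0, 1, 2, 0, 2, 0, 2, 0, 1, 0, 0, 1, 2, 0]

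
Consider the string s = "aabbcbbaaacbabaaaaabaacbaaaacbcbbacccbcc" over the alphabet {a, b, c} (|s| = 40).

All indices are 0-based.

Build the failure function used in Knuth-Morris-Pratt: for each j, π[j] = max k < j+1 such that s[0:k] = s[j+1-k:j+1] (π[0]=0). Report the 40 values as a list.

[0, 1, 0, 0, 0, 0, 0, 1, 2, 2, 0, 0, 1, 0, 1, 2, 2, 2, 2, 3, 1, 2, 0, 0, 1, 2, 2, 2, 0, 0, 0, 0, 0, 1, 0, 0, 0, 0, 0, 0]

π[0] = 0
j=1 s[j]='a': π[1]=1 (border 'a')
j=2 s[j]='b': k: 1→0; π[2]=0 (border '')
j=3 s[j]='b': π[3]=0 (border '')
j=4 s[j]='c': π[4]=0 (border '')
j=5 s[j]='b': π[5]=0 (border '')
j=6 s[j]='b': π[6]=0 (border '')
j=7 s[j]='a': π[7]=1 (border 'a')
j=8 s[j]='a': π[8]=2 (border 'aa')
j=9 s[j]='a': k: 2→1; π[9]=2 (border 'aa')
j=10 s[j]='c': k: 2→1→0; π[10]=0 (border '')
j=11 s[j]='b': π[11]=0 (border '')
j=12 s[j]='a': π[12]=1 (border 'a')
j=13 s[j]='b': k: 1→0; π[13]=0 (border '')
j=14 s[j]='a': π[14]=1 (border 'a')
j=15 s[j]='a': π[15]=2 (border 'aa')
j=16 s[j]='a': k: 2→1; π[16]=2 (border 'aa')
j=17 s[j]='a': k: 2→1; π[17]=2 (border 'aa')
j=18 s[j]='a': k: 2→1; π[18]=2 (border 'aa')
j=19 s[j]='b': π[19]=3 (border 'aab')
j=20 s[j]='a': k: 3→0; π[20]=1 (border 'a')
j=21 s[j]='a': π[21]=2 (border 'aa')
j=22 s[j]='c': k: 2→1→0; π[22]=0 (border '')
j=23 s[j]='b': π[23]=0 (border '')
j=24 s[j]='a': π[24]=1 (border 'a')
j=25 s[j]='a': π[25]=2 (border 'aa')
j=26 s[j]='a': k: 2→1; π[26]=2 (border 'aa')
j=27 s[j]='a': k: 2→1; π[27]=2 (border 'aa')
j=28 s[j]='c': k: 2→1→0; π[28]=0 (border '')
j=29 s[j]='b': π[29]=0 (border '')
j=30 s[j]='c': π[30]=0 (border '')
j=31 s[j]='b': π[31]=0 (border '')
j=32 s[j]='b': π[32]=0 (border '')
j=33 s[j]='a': π[33]=1 (border 'a')
j=34 s[j]='c': k: 1→0; π[34]=0 (border '')
j=35 s[j]='c': π[35]=0 (border '')
j=36 s[j]='c': π[36]=0 (border '')
j=37 s[j]='b': π[37]=0 (border '')
j=38 s[j]='c': π[38]=0 (border '')
j=39 s[j]='c': π[39]=0 (border '')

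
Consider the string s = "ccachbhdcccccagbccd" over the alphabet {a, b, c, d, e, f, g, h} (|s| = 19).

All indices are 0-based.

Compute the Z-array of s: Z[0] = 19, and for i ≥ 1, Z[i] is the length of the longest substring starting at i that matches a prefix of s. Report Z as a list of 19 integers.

[19, 1, 0, 1, 0, 0, 0, 0, 2, 2, 2, 3, 1, 0, 0, 0, 2, 1, 0]

Z[0]=19
i=1: fresh scan; Z[1]=1 grow→box=[1,2)
i=2: fresh scan; Z[2]=0
i=3: fresh scan; Z[3]=1 grow→box=[3,4)
i=4: fresh scan; Z[4]=0
i=5: fresh scan; Z[5]=0
i=6: fresh scan; Z[6]=0
i=7: fresh scan; Z[7]=0
i=8: fresh scan; Z[8]=2 grow→box=[8,10)
i=9: min(r-i=1, Z[1]=1)=1; Z[9]=2 grow→box=[9,11)
i=10: min(r-i=1, Z[1]=1)=1; Z[10]=2 grow→box=[10,12)
i=11: min(r-i=1, Z[1]=1)=1; Z[11]=3 grow→box=[11,14)
i=12: min(r-i=2, Z[1]=1)=1; Z[12]=1
i=13: min(r-i=1, Z[2]=0)=0; Z[13]=0
i=14: fresh scan; Z[14]=0
i=15: fresh scan; Z[15]=0
i=16: fresh scan; Z[16]=2 grow→box=[16,18)
i=17: min(r-i=1, Z[1]=1)=1; Z[17]=1
i=18: fresh scan; Z[18]=0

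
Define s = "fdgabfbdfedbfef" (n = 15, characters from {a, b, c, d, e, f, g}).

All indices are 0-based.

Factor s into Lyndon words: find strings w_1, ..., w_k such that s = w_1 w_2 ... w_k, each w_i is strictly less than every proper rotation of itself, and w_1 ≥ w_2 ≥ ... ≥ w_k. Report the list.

["f", "dg", "abfbdfedbfef"]

emit factor 1: 'f' (i=0, period=1)
emit factor 2: 'dg' (i=1, period=2)
emit factor 3: 'abfbdfedbfef' (i=3, period=12)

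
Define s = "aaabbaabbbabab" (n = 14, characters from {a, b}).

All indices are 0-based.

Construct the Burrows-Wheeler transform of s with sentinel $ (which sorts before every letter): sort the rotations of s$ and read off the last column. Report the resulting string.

b$abbbaaabababa

rank  rotation         last
    0  $aaabbaabbbabab  b
    1  aaabbaabbbabab$  $
    2  aabbaabbbabab$a  a
    3  aabbbabab$aaabb  b
    4  ab$aaabbaabbbab  b
    5  abab$aaabbaabbb  b
    6  abbaabbbabab$aa  a
    7  abbbabab$aaabba  a
    8  b$aaabbaabbbaba  a
    9  baabbbabab$aaab  b
   10  bab$aaabbaabbba  a
   11  babab$aaabbaabb  b
   12  bbaabbbabab$aaa  a
   13  bbabab$aaabbaab  b
   14  bbbabab$aaabbaa  a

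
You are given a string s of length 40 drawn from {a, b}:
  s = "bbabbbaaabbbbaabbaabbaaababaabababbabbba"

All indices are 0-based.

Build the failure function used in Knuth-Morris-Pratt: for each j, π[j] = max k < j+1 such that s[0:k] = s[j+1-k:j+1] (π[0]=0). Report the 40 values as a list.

π[0] = 0
j=1 s[j]='b': π[1]=1 (border 'b')
j=2 s[j]='a': k: 1→0; π[2]=0 (border '')
j=3 s[j]='b': π[3]=1 (border 'b')
j=4 s[j]='b': π[4]=2 (border 'bb')
j=5 s[j]='b': k: 2→1; π[5]=2 (border 'bb')
j=6 s[j]='a': π[6]=3 (border 'bba')
j=7 s[j]='a': k: 3→0; π[7]=0 (border '')
j=8 s[j]='a': π[8]=0 (border '')
j=9 s[j]='b': π[9]=1 (border 'b')
j=10 s[j]='b': π[10]=2 (border 'bb')
j=11 s[j]='b': k: 2→1; π[11]=2 (border 'bb')
j=12 s[j]='b': k: 2→1; π[12]=2 (border 'bb')
j=13 s[j]='a': π[13]=3 (border 'bba')
j=14 s[j]='a': k: 3→0; π[14]=0 (border '')
j=15 s[j]='b': π[15]=1 (border 'b')
j=16 s[j]='b': π[16]=2 (border 'bb')
j=17 s[j]='a': π[17]=3 (border 'bba')
j=18 s[j]='a': k: 3→0; π[18]=0 (border '')
j=19 s[j]='b': π[19]=1 (border 'b')
j=20 s[j]='b': π[20]=2 (border 'bb')
j=21 s[j]='a': π[21]=3 (border 'bba')
j=22 s[j]='a': k: 3→0; π[22]=0 (border '')
j=23 s[j]='a': π[23]=0 (border '')
j=24 s[j]='b': π[24]=1 (border 'b')
j=25 s[j]='a': k: 1→0; π[25]=0 (border '')
j=26 s[j]='b': π[26]=1 (border 'b')
j=27 s[j]='a': k: 1→0; π[27]=0 (border '')
j=28 s[j]='a': π[28]=0 (border '')
j=29 s[j]='b': π[29]=1 (border 'b')
j=30 s[j]='a': k: 1→0; π[30]=0 (border '')
j=31 s[j]='b': π[31]=1 (border 'b')
j=32 s[j]='a': k: 1→0; π[32]=0 (border '')
j=33 s[j]='b': π[33]=1 (border 'b')
j=34 s[j]='b': π[34]=2 (border 'bb')
j=35 s[j]='a': π[35]=3 (border 'bba')
j=36 s[j]='b': π[36]=4 (border 'bbab')
j=37 s[j]='b': π[37]=5 (border 'bbabb')
j=38 s[j]='b': π[38]=6 (border 'bbabbb')
j=39 s[j]='a': π[39]=7 (border 'bbabbba')

[0, 1, 0, 1, 2, 2, 3, 0, 0, 1, 2, 2, 2, 3, 0, 1, 2, 3, 0, 1, 2, 3, 0, 0, 1, 0, 1, 0, 0, 1, 0, 1, 0, 1, 2, 3, 4, 5, 6, 7]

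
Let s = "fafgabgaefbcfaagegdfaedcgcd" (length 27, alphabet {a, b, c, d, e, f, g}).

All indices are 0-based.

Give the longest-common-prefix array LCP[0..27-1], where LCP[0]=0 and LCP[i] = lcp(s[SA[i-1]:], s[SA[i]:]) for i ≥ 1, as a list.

rank→(start, suffix):
  0 → (13, 'aagegdfaedcgcd')
  1 → (4, 'abgaefbcfaagegdfaedcgcd')
  2 → (20, 'aedcgcd')
  3 → (7, 'aefbcfaagegdfaedcgcd')
  4 → (1, 'afgabgaefbcfaagegdfaedcgcd')
  5 → (14, 'agegdfaedcgcd')
  6 → (10, 'bcfaagegdfaedcgcd')
  7 → (5, 'bgaefbcfaagegdfaedcgcd')
  8 → (25, 'cd')
  9 → (11, 'cfaagegdfaedcgcd')
  10 → (23, 'cgcd')
  11 → (26, 'd')
  12 → (22, 'dcgcd')
  13 → (18, 'dfaedcgcd')
  14 → (21, 'edcgcd')
  15 → (8, 'efbcfaagegdfaedcgcd')
  16 → (16, 'egdfaedcgcd')
  17 → (12, 'faagegdfaedcgcd')
  18 → (19, 'faedcgcd')
  19 → (0, 'fafgabgaefbcfaagegdfaedcgcd')
  20 → (9, 'fbcfaagegdfaedcgcd')
  21 → (2, 'fgabgaefbcfaagegdfaedcgcd')
  22 → (3, 'gabgaefbcfaagegdfaedcgcd')
  23 → (6, 'gaefbcfaagegdfaedcgcd')
  24 → (24, 'gcd')
  25 → (17, 'gdfaedcgcd')
  26 → (15, 'gegdfaedcgcd')

SA = [13, 4, 20, 7, 1, 14, 10, 5, 25, 11, 23, 26, 22, 18, 21, 8, 16, 12, 19, 0, 9, 2, 3, 6, 24, 17, 15]
[i] adj suffixes → lcp
  [1] 13/4 → 1 ('a')
  [2] 4/20 → 1 ('a')
  [3] 20/7 → 2 ('ae')
  [4] 7/1 → 1 ('a')
  [5] 1/14 → 1 ('a')
  [6] 14/10 → 0 ('')
  [7] 10/5 → 1 ('b')
  [8] 5/25 → 0 ('')
  [9] 25/11 → 1 ('c')
  [10] 11/23 → 1 ('c')
  [11] 23/26 → 0 ('')
  [12] 26/22 → 1 ('d')
  [13] 22/18 → 1 ('d')
  [14] 18/21 → 0 ('')
  [15] 21/8 → 1 ('e')
  [16] 8/16 → 1 ('e')
  [17] 16/12 → 0 ('')
  [18] 12/19 → 2 ('fa')
  [19] 19/0 → 2 ('fa')
  [20] 0/9 → 1 ('f')
  [21] 9/2 → 1 ('f')
  [22] 2/3 → 0 ('')
  [23] 3/6 → 2 ('ga')
  [24] 6/24 → 1 ('g')
  [25] 24/17 → 1 ('g')
  [26] 17/15 → 1 ('g')

[0, 1, 1, 2, 1, 1, 0, 1, 0, 1, 1, 0, 1, 1, 0, 1, 1, 0, 2, 2, 1, 1, 0, 2, 1, 1, 1]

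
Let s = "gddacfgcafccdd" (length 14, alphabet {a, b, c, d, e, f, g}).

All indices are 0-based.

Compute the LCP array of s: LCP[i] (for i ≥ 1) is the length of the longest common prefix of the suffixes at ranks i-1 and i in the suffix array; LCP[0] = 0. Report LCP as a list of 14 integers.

sorted suffixes:
  #0 SA[0]=3  'acfgcafccdd'
  #1 SA[1]=8  'afccdd'
  #2 SA[2]=7  'cafccdd'
  #3 SA[3]=10  'ccdd'
  #4 SA[4]=11  'cdd'
  #5 SA[5]=4  'cfgcafccdd'
  #6 SA[6]=13  'd'
  #7 SA[7]=2  'dacfgcafccdd'
  #8 SA[8]=12  'dd'
  #9 SA[9]=1  'ddacfgcafccdd'
  #10 SA[10]=9  'fccdd'
  #11 SA[11]=5  'fgcafccdd'
  #12 SA[12]=6  'gcafccdd'
  #13 SA[13]=0  'gddacfgcafccdd'

SA = [3, 8, 7, 10, 11, 4, 13, 2, 12, 1, 9, 5, 6, 0]
i: (SA[i-1],SA[i]) lcp shared
  1: (3,8) 1 'a'
  2: (8,7) 0 ''
  3: (7,10) 1 'c'
  4: (10,11) 1 'c'
  5: (11,4) 1 'c'
  6: (4,13) 0 ''
  7: (13,2) 1 'd'
  8: (2,12) 1 'd'
  9: (12,1) 2 'dd'
  10: (1,9) 0 ''
  11: (9,5) 1 'f'
  12: (5,6) 0 ''
  13: (6,0) 1 'g'

[0, 1, 0, 1, 1, 1, 0, 1, 1, 2, 0, 1, 0, 1]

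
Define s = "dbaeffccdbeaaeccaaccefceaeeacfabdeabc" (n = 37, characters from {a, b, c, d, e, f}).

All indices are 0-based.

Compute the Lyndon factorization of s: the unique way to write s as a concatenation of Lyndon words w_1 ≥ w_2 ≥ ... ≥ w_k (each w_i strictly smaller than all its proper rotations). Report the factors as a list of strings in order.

["d", "b", "aeffccdbe", "aaecc", "aaccefceaeeacfabdeabc"]

emit factor 1: 'd' (i=0, period=1)
emit factor 2: 'b' (i=1, period=1)
emit factor 3: 'aeffccdbe' (i=2, period=9)
emit factor 4: 'aaecc' (i=11, period=5)
emit factor 5: 'aaccefceaeeacfabdeabc' (i=16, period=21)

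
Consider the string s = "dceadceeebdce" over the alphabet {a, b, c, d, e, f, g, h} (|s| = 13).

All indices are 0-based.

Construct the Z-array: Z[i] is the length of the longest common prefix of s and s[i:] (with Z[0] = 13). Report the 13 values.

Z[0]=13
i=1: i≥r, start 0; Z[1]=0
i=2: i≥r, start 0; Z[2]=0
i=3: i≥r, start 0; Z[3]=0
i=4: i≥r, start 0; Z[4]=3 grow→box=[4,7)
i=5: min(r-i=2, Z[1]=0)=0; Z[5]=0
i=6: min(r-i=1, Z[2]=0)=0; Z[6]=0
i=7: i≥r, start 0; Z[7]=0
i=8: i≥r, start 0; Z[8]=0
i=9: i≥r, start 0; Z[9]=0
i=10: i≥r, start 0; Z[10]=3 grow→box=[10,13)
i=11: min(r-i=2, Z[1]=0)=0; Z[11]=0
i=12: min(r-i=1, Z[2]=0)=0; Z[12]=0

[13, 0, 0, 0, 3, 0, 0, 0, 0, 0, 3, 0, 0]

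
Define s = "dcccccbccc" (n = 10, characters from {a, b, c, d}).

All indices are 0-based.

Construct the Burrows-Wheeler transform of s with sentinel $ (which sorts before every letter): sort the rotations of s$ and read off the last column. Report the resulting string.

ccccccbccd$

rank  rotation     last
    0  $dcccccbccc  c
    1  bccc$dccccc  c
    2  c$dcccccbcc  c
    3  cbccc$dcccc  c
    4  cc$dcccccbc  c
    5  ccbccc$dccc  c
    6  ccc$dcccccb  b
    7  cccbccc$dcc  c
    8  ccccbccc$dc  c
    9  cccccbccc$d  d
   10  dcccccbccc$  $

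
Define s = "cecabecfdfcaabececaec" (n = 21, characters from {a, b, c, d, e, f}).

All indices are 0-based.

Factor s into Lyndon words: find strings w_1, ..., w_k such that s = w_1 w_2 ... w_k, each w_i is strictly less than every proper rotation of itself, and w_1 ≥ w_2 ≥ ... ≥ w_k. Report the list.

emit factor 1: 'ce' (i=0, period=2)
emit factor 2: 'c' (i=2, period=1)
emit factor 3: 'abecfdfc' (i=3, period=8)
emit factor 4: 'aabececaec' (i=11, period=10)

["ce", "c", "abecfdfc", "aabececaec"]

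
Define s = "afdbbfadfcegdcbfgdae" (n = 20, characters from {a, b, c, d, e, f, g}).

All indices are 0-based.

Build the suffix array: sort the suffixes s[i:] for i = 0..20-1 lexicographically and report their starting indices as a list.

[6, 18, 0, 3, 4, 14, 13, 9, 17, 2, 12, 7, 19, 10, 5, 8, 1, 15, 16, 11]

sorted suffixes:
  #0 SA[0]=6  'adfcegdcbfgdae'
  #1 SA[1]=18  'ae'
  #2 SA[2]=0  'afdbbfadfcegdcbfgdae'
  #3 SA[3]=3  'bbfadfcegdcbfgdae'
  #4 SA[4]=4  'bfadfcegdcbfgdae'
  #5 SA[5]=14  'bfgdae'
  #6 SA[6]=13  'cbfgdae'
  #7 SA[7]=9  'cegdcbfgdae'
  #8 SA[8]=17  'dae'
  #9 SA[9]=2  'dbbfadfcegdcbfgdae'
  #10 SA[10]=12  'dcbfgdae'
  #11 SA[11]=7  'dfcegdcbfgdae'
  #12 SA[12]=19  'e'
  #13 SA[13]=10  'egdcbfgdae'
  #14 SA[14]=5  'fadfcegdcbfgdae'
  #15 SA[15]=8  'fcegdcbfgdae'
  #16 SA[16]=1  'fdbbfadfcegdcbfgdae'
  #17 SA[17]=15  'fgdae'
  #18 SA[18]=16  'gdae'
  #19 SA[19]=11  'gdcbfgdae'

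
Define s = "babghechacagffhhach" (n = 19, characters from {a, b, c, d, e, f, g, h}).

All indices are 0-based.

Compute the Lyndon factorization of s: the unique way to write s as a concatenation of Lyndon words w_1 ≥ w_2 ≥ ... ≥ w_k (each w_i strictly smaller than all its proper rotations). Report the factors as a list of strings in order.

["b", "abghechacagffhhach"]

emit factor 1: 'b' (i=0, period=1)
emit factor 2: 'abghechacagffhhach' (i=1, period=18)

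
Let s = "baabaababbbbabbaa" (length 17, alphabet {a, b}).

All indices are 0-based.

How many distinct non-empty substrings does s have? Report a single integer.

114

rank | idx | suffix
   0 |  16 | a
   1 |  15 | aa
   2 |   1 | aabaababbbbabbaa
   3 |   4 | aababbbbabbaa
   4 |   2 | abaababbbbabbaa
   5 |   5 | ababbbbabbaa
   6 |  12 | abbaa
   7 |   7 | abbbbabbaa
   8 |  14 | baa
   9 |   0 | baabaababbbbabbaa
  10 |   3 | baababbbbabbaa
  11 |  11 | babbaa
  12 |   6 | babbbbabbaa
  13 |  13 | bbaa
  14 |  10 | bbabbaa
  15 |   9 | bbbabbaa
  16 |   8 | bbbbabbaa

SA = [16, 15, 1, 4, 2, 5, 12, 7, 14, 0, 3, 11, 6, 13, 10, 9, 8]
rank  pair      lcp
   1  s[16:],s[15:]  1  'a'
   2  s[15:],s[1:]  2  'aa'
   3  s[1:],s[4:]  4  'aaba'
   4  s[4:],s[2:]  1  'a'
   5  s[2:],s[5:]  3  'aba'
   6  s[5:],s[12:]  2  'ab'
   7  s[12:],s[7:]  3  'abb'
   8  s[7:],s[14:]  0  ''
   9  s[14:],s[0:]  3  'baa'
  10  s[0:],s[3:]  5  'baaba'
  11  s[3:],s[11:]  2  'ba'
  12  s[11:],s[6:]  4  'babb'
  13  s[6:],s[13:]  1  'b'
  14  s[13:],s[10:]  3  'bba'
  15  s[10:],s[9:]  2  'bb'
  16  s[9:],s[8:]  3  'bbb'

n(n+1)/2 = 17·18/2 = 153
Σ LCP = 0 + 1 + 2 + 4 + 1 + 3 + 2 + 3 + 0 + 3 + 5 + 2 + 4 + 1 + 3 + 2 + 3 = 39
distinct = 153 − 39 = 114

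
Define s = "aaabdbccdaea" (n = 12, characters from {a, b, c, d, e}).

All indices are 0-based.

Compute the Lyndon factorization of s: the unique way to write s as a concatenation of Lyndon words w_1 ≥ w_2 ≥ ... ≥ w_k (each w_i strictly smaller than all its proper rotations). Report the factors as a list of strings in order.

["aaabdbccdae", "a"]

emit factor 1: 'aaabdbccdae' (i=0, period=11)
emit factor 2: 'a' (i=11, period=1)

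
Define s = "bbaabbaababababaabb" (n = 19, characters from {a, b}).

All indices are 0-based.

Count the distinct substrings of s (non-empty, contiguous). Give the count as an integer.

132

rank | idx | suffix
   0 |   6 | aababababaabb
   1 |  15 | aabb
   2 |   2 | aabbaababababaabb
   3 |  13 | abaabb
   4 |  11 | ababaabb
   5 |   9 | abababaabb
   6 |   7 | ababababaabb
   7 |  16 | abb
   8 |   3 | abbaababababaabb
   9 |  18 | b
  10 |   5 | baababababaabb
  11 |  14 | baabb
  12 |   1 | baabbaababababaabb
  13 |  12 | babaabb
  14 |  10 | bababaabb
  15 |   8 | babababaabb
  16 |  17 | bb
  17 |   4 | bbaababababaabb
  18 |   0 | bbaabbaababababaabb

SA = [6, 15, 2, 13, 11, 9, 7, 16, 3, 18, 5, 14, 1, 12, 10, 8, 17, 4, 0]
i: (SA[i-1],SA[i]) lcp shared
  1: (6,15) 3 'aab'
  2: (15,2) 4 'aabb'
  3: (2,13) 1 'a'
  4: (13,11) 3 'aba'
  5: (11,9) 5 'ababa'
  6: (9,7) 7 'abababa'
  7: (7,16) 2 'ab'
  8: (16,3) 3 'abb'
  9: (3,18) 0 ''
  10: (18,5) 1 'b'
  11: (5,14) 4 'baab'
  12: (14,1) 5 'baabb'
  13: (1,12) 2 'ba'
  14: (12,10) 4 'baba'
  15: (10,8) 6 'bababa'
  16: (8,17) 1 'b'
  17: (17,4) 2 'bb'
  18: (4,0) 5 'bbaab'

n(n+1)/2 = 19·20/2 = 190
Σ LCP = 0 + 3 + 4 + 1 + 3 + 5 + 7 + 2 + 3 + 0 + 1 + 4 + 5 + 2 + 4 + 6 + 1 + 2 + 5 = 58
distinct = 190 − 58 = 132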